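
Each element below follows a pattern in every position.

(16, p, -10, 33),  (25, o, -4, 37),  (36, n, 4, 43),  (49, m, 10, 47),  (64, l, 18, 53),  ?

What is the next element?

First coordinate goes 16, 25, 36, 49, 64 → 81 (perfect squares: 4², 5², 6², …).
Letter: letters move back 1 place in the alphabet, so p, o, n, m, l → k.
Third coordinate: alternating steps +6, +8, +6, +8, …; -10, -4, 4, 10, 18 → 24.
Fourth coordinate: alternating steps +4, +6, +4, +6, …; 33, 37, 43, 47, 53 → 57.
Combining the parts gives (81, k, 24, 57).

(81, k, 24, 57)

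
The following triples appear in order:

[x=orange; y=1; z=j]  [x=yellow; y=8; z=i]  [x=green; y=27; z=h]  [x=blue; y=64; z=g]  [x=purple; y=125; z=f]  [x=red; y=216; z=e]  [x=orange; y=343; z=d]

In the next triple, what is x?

yellow

X: orange, yellow, green, blue, purple, red, orange → yellow (repeats orange → yellow → green → blue → purple → red).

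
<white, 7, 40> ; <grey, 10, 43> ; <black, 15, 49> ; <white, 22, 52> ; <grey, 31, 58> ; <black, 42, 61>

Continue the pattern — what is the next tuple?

Shade — repeats white → grey → black: white, grey, black, white, grey, black → white.
Second coordinate goes 7, 10, 15, 22, 31, 42 → 55 (differences are 3, 5, 7, … (increasing by 2 each time)).
Third coordinate — alternating steps +3, +6, +3, +6, …: 40, 43, 49, 52, 58, 61 → 67.
So the next tuple is <white, 55, 67>.

<white, 55, 67>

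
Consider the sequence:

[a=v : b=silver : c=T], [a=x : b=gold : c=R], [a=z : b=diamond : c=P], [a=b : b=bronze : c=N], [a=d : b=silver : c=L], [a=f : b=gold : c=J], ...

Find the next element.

A: letters move forward 2 places in the alphabet, wrapping Z→A; v, x, z, b, d, f → h.
B: silver, gold, diamond, bronze, silver, gold → diamond (repeats silver → gold → diamond → bronze).
C goes T, R, P, N, L, J → H (letters move back 2 places in the alphabet).
So the next element is [a=h : b=diamond : c=H].

[a=h : b=diamond : c=H]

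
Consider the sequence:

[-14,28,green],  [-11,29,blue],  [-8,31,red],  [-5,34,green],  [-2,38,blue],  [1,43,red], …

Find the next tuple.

[4,49,green]

First value goes -14, -11, -8, -5, -2, 1 → 4 (+3 each step).
For the second value, differences are 1, 2, 3, … (increasing by 1 each time): 28, 29, 31, 34, 38, 43 → 49.
Colour: repeats green → blue → red, so green, blue, red, green, blue, red → green.
So the next tuple is [4,49,green].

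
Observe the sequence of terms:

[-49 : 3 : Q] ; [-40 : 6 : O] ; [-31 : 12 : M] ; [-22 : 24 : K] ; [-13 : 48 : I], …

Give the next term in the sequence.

First part: -49, -40, -31, -22, -13 → -4 (+9 each step).
Second part: ×2 each step, so 3, 6, 12, 24, 48 → 96.
Letter goes Q, O, M, K, I → G (letters move back 2 places in the alphabet).
So the next term is [-4 : 96 : G].

[-4 : 96 : G]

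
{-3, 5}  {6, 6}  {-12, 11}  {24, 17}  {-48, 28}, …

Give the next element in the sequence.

First value: ×(-2) each step, so -3, 6, -12, 24, -48 → 96.
Second value: each term is the sum of the two before it; 5, 6, 11, 17, 28 → 45.
Combining the parts gives {96, 45}.

{96, 45}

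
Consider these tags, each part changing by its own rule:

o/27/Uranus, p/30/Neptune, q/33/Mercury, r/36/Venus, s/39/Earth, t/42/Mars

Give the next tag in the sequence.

Letter: letters move forward 1 place in the alphabet, so o, p, q, r, s, t → u.
Second component — +3 each step: 27, 30, 33, 36, 39, 42 → 45.
Planet: runs through the planets Mercury→Neptune, so Uranus, Neptune, Mercury, Venus, Earth, Mars → Jupiter.
Combining the parts gives u/45/Jupiter.

u/45/Jupiter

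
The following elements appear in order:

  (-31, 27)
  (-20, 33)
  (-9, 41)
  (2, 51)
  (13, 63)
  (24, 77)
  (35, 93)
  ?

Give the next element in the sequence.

For the first entry, +11 each step: -31, -20, -9, 2, 13, 24, 35 → 46.
For the second entry, differences are 6, 8, 10, … (increasing by 2 each time): 27, 33, 41, 51, 63, 77, 93 → 111.
Combining the parts gives (46, 111).

(46, 111)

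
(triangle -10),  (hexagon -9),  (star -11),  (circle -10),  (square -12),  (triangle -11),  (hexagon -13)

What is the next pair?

(star -12)

For the shape, repeats triangle → hexagon → star → circle → square: triangle, hexagon, star, circle, square, triangle, hexagon → star.
Second slot — alternating steps +1, −2, +1, −2, …: -10, -9, -11, -10, -12, -11, -13 → -12.
Putting it together: (star -12).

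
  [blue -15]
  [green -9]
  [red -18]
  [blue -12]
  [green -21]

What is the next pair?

[red -15]

Colour goes blue, green, red, blue, green → red (repeats blue → green → red).
Second value — alternating steps +6, −9, +6, −9, …: -15, -9, -18, -12, -21 → -15.
Combining the parts gives [red -15].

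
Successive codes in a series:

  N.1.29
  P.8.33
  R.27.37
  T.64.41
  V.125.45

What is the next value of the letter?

X

Letter: N, P, R, T, V → X (letters move forward 2 places in the alphabet).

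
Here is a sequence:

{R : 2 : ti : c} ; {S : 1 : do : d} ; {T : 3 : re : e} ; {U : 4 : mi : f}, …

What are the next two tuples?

First letter — letters move forward 1 place in the alphabet: R, S, T, U → V → W.
For the second slot, each term is the sum of the two before it: 2, 1, 3, 4 → 7 → 11.
Note goes ti, do, re, mi → fa → sol (runs through the solfège scale do→ti).
Second letter: letters move forward 1 place in the alphabet, so c, d, e, f → g → h.
Putting the parts together: {V : 7 : fa : g} and then {W : 11 : sol : h}.

{V : 7 : fa : g}, {W : 11 : sol : h}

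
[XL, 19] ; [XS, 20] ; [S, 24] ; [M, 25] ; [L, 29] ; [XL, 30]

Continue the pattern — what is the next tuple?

Size — repeats XL → XS → S → M → L: XL, XS, S, M, L, XL → XS.
Second slot: alternating steps +1, +4, +1, +4, …, so 19, 20, 24, 25, 29, 30 → 34.
Combining the parts gives [XS, 34].

[XS, 34]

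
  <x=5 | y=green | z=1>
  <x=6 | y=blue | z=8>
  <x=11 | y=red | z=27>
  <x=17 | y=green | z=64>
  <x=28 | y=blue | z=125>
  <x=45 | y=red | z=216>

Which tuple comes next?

X: 5, 6, 11, 17, 28, 45 → 73 (each term is the sum of the two before it).
Y: repeats green → blue → red, so green, blue, red, green, blue, red → green.
For the z, perfect cubes: 1³, 2³, 3³, …: 1, 8, 27, 64, 125, 216 → 343.
Putting it together: <x=73 | y=green | z=343>.

<x=73 | y=green | z=343>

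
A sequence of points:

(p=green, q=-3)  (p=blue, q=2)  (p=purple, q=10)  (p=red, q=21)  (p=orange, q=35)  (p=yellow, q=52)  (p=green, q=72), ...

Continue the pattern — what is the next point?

For the p, repeats green → blue → purple → red → orange → yellow: green, blue, purple, red, orange, yellow, green → blue.
Q goes -3, 2, 10, 21, 35, 52, 72 → 95 (differences are 5, 8, 11, … (increasing by 3 each time)).
Putting it together: (p=blue, q=95).

(p=blue, q=95)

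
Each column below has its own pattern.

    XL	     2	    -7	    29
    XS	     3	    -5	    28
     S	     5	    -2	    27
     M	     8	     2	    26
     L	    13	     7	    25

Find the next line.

XL  21  13  24

Size: runs through clothing sizes XS→XL; XL, XS, S, M, L → XL.
Second component: each term is the sum of the two before it, so 2, 3, 5, 8, 13 → 21.
Third component — differences are 2, 3, 4, … (increasing by 1 each time): -7, -5, -2, 2, 7 → 13.
Fourth component — −1 each step: 29, 28, 27, 26, 25 → 24.
So the next line is XL  21  13  24.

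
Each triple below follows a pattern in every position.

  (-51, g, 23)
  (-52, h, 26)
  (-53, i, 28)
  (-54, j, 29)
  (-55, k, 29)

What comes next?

First entry: −1 each step; -51, -52, -53, -54, -55 → -56.
Letter: letters move forward 1 place in the alphabet; g, h, i, j, k → l.
Third entry goes 23, 26, 28, 29, 29 → 28 (differences are 3, 2, 1, … (decreasing by 1 each time)).
So the next triple is (-56, l, 28).

(-56, l, 28)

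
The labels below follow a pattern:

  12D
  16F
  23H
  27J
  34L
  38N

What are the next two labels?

First component — alternating steps +4, +7, +4, +7, …: 12, 16, 23, 27, 34, 38 → 45 → 49.
Letter — letters move forward 2 places in the alphabet: D, F, H, J, L, N → P → R.
So the next two labels are 45P and 49R.

45P, 49R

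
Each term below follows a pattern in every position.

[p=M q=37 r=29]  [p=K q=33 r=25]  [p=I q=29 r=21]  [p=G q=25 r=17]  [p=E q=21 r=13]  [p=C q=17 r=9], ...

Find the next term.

[p=A q=13 r=5]

P goes M, K, I, G, E, C → A (letters move back 2 places in the alphabet).
For the q, −4 each step: 37, 33, 29, 25, 21, 17 → 13.
R — always 8 less than the q: 29, 25, 21, 17, 13, 9 → 5.
So the next term is [p=A q=13 r=5].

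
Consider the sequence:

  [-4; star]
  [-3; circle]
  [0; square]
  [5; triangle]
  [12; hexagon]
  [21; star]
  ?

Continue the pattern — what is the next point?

First part goes -4, -3, 0, 5, 12, 21 → 32 (differences are 1, 3, 5, … (increasing by 2 each time)).
Shape: repeats star → circle → square → triangle → hexagon, so star, circle, square, triangle, hexagon, star → circle.
Combining the parts gives [32; circle].

[32; circle]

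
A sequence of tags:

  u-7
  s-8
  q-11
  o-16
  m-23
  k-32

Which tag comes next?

i-43

For the letter, letters move back 2 places in the alphabet: u, s, q, o, m, k → i.
Second component: differences are 1, 3, 5, … (increasing by 2 each time); 7, 8, 11, 16, 23, 32 → 43.
Combining the parts gives i-43.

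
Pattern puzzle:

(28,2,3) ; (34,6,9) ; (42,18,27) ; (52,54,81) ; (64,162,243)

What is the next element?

(78,486,729)

First slot — differences are 6, 8, 10, … (increasing by 2 each time): 28, 34, 42, 52, 64 → 78.
Second slot: 2, 6, 18, 54, 162 → 486 (×3 each step).
Third slot — ×3 each step: 3, 9, 27, 81, 243 → 729.
Combining the parts gives (78,486,729).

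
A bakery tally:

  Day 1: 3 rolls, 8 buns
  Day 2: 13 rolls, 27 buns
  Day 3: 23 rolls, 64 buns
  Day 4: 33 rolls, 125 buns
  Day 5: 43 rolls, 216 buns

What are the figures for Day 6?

53 rolls, 343 buns

Rolls goes 3, 13, 23, 33, 43 → 53 (+10 each step).
For the buns, perfect cubes: 2³, 3³, 4³, …: 8, 27, 64, 125, 216 → 343.
So the next row is 53 rolls, 343 buns.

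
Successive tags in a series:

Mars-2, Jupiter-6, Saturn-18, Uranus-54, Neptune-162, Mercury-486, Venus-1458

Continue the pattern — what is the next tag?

Earth-4374

Planet: Mars, Jupiter, Saturn, Uranus, Neptune, Mercury, Venus → Earth (runs through the planets Mercury→Neptune).
Second component — ×3 each step: 2, 6, 18, 54, 162, 486, 1458 → 4374.
So the next tag is Earth-4374.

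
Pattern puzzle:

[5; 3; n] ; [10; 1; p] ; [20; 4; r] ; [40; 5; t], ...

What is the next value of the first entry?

80

First entry — ×2 each step: 5, 10, 20, 40 → 80.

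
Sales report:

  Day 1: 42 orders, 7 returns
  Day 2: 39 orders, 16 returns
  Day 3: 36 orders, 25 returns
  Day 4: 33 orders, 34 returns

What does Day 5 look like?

30 orders, 43 returns

Orders: −3 each step; 42, 39, 36, 33 → 30.
Returns goes 7, 16, 25, 34 → 43 (+9 each step).
Combining the parts gives 30 orders, 43 returns.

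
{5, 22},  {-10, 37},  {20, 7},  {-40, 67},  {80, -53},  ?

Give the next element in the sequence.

{-160, 187}

For the first slot, ×(-2) each step: 5, -10, 20, -40, 80 → -160.
Second slot: together with the first slot always sums to 27; 22, 37, 7, 67, -53 → 187.
Combining the parts gives {-160, 187}.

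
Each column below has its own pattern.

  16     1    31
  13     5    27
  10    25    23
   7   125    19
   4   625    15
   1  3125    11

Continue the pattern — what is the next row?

First component — −3 each step: 16, 13, 10, 7, 4, 1 → -2.
Second component: ×5 each step; 1, 5, 25, 125, 625, 3125 → 15625.
Third component — −4 each step: 31, 27, 23, 19, 15, 11 → 7.
Combining the parts gives -2  15625  7.

-2  15625  7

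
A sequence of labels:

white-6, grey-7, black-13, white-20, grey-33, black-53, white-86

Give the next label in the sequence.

grey-139

Shade goes white, grey, black, white, grey, black, white → grey (repeats white → grey → black).
Second component: each term is the sum of the two before it, so 6, 7, 13, 20, 33, 53, 86 → 139.
Combining the parts gives grey-139.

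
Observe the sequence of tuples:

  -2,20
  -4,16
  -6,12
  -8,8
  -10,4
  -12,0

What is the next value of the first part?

-14

First part goes -2, -4, -6, -8, -10, -12 → -14 (−2 each step).
Second part — −4 each step: 20, 16, 12, 8, 4, 0 → -4.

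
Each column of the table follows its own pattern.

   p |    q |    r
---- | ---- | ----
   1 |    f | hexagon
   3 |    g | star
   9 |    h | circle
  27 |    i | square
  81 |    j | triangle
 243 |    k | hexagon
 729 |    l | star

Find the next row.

2187  m  circle

Column p: ×3 each step, so 1, 3, 9, 27, 81, 243, 729 → 2187.
Column q: letters move forward 1 place in the alphabet; f, g, h, i, j, k, l → m.
Column r: repeats hexagon → star → circle → square → triangle, so hexagon, star, circle, square, triangle, hexagon, star → circle.
So the next row is 2187  m  circle.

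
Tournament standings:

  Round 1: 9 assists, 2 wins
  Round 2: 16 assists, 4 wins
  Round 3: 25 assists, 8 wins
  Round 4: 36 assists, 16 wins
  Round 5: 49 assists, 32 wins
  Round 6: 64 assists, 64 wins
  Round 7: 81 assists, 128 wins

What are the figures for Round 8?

Assists: perfect squares: 3², 4², 5², …, so 9, 16, 25, 36, 49, 64, 81 → 100.
Wins — ×2 each step: 2, 4, 8, 16, 32, 64, 128 → 256.
Combining the parts gives 100 assists, 256 wins.

100 assists, 256 wins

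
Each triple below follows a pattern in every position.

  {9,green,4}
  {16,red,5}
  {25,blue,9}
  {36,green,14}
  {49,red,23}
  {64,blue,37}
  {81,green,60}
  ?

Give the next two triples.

First slot: 9, 16, 25, 36, 49, 64, 81 → 100 → 121 (perfect squares: 3², 4², 5², …).
Colour goes green, red, blue, green, red, blue, green → red → blue (repeats green → red → blue).
Third slot: 4, 5, 9, 14, 23, 37, 60 → 97 → 157 (each term is the sum of the two before it).
Putting the parts together: {100,red,97} and then {121,blue,157}.

{100,red,97}, {121,blue,157}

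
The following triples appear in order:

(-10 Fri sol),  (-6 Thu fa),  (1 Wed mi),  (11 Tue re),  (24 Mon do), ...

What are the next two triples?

(40 Sun ti), (59 Sat la)

First value: -10, -6, 1, 11, 24 → 40 → 59 (differences are 4, 7, 10, … (increasing by 3 each time)).
Day — runs backward through the weekdays Mon→Sun: Fri, Thu, Wed, Tue, Mon → Sun → Sat.
Note: runs backward through the solfège scale do→ti, so sol, fa, mi, re, do → ti → la.
So the next two triples are (40 Sun ti) and (59 Sat la).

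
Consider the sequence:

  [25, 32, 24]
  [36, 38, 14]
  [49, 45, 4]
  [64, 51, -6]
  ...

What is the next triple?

[81, 58, -16]

First slot: perfect squares: 5², 6², 7², …, so 25, 36, 49, 64 → 81.
Second slot — alternating steps +6, +7, +6, +7, …: 32, 38, 45, 51 → 58.
Third slot goes 24, 14, 4, -6 → -16 (−10 each step).
So the next triple is [81, 58, -16].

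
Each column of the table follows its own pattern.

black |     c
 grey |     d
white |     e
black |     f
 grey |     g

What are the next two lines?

Shade: black, grey, white, black, grey → white → black (repeats black → grey → white).
Letter — letters move forward 1 place in the alphabet: c, d, e, f, g → h → i.
So the next two lines are white  h and black  i.

white  h; black  i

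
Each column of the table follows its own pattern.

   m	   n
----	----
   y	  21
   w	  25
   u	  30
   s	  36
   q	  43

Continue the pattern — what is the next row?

Column m: letters move back 2 places in the alphabet, so y, w, u, s, q → o.
For the column n, differences are 4, 5, 6, … (increasing by 1 each time): 21, 25, 30, 36, 43 → 51.
So the next row is o  51.

o  51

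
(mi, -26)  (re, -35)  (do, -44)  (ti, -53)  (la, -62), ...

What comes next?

Note: mi, re, do, ti, la → sol (runs backward through the solfège scale do→ti).
Second component: -26, -35, -44, -53, -62 → -71 (−9 each step).
So the next tuple is (sol, -71).

(sol, -71)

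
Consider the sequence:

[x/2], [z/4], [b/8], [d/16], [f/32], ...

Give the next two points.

Letter: x, z, b, d, f → h → j (letters move forward 2 places in the alphabet, wrapping Z→A).
Second entry: ×2 each step, so 2, 4, 8, 16, 32 → 64 → 128.
Putting the parts together: [h/64] and then [j/128].

[h/64], [j/128]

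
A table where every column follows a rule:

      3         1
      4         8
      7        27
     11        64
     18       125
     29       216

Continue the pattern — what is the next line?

47  343

First component — each term is the sum of the two before it: 3, 4, 7, 11, 18, 29 → 47.
Second component goes 1, 8, 27, 64, 125, 216 → 343 (perfect cubes: 1³, 2³, 3³, …).
So the next line is 47  343.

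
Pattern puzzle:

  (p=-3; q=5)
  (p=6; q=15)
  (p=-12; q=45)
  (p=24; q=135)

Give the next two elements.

(p=-48; q=405), (p=96; q=1215)

P — ×(-2) each step: -3, 6, -12, 24 → -48 → 96.
Q: 5, 15, 45, 135 → 405 → 1215 (×3 each step).
Putting the parts together: (p=-48; q=405) and then (p=96; q=1215).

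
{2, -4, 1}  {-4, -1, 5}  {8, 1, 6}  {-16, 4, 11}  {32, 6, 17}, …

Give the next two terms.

{-64, 9, 28}, {128, 11, 45}

For the first coordinate, ×(-2) each step: 2, -4, 8, -16, 32 → -64 → 128.
Second coordinate: alternating steps +3, +2, +3, +2, …, so -4, -1, 1, 4, 6 → 9 → 11.
Third coordinate: each term is the sum of the two before it, so 1, 5, 6, 11, 17 → 28 → 45.
Putting the parts together: {-64, 9, 28} and then {128, 11, 45}.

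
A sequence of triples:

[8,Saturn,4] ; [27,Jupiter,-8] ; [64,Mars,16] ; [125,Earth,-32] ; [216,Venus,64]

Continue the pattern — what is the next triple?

First entry goes 8, 27, 64, 125, 216 → 343 (perfect cubes: 2³, 3³, 4³, …).
Planet goes Saturn, Jupiter, Mars, Earth, Venus → Mercury (runs backward through the planets Mercury→Neptune).
Third entry: ×(-2) each step; 4, -8, 16, -32, 64 → -128.
So the next triple is [343,Mercury,-128].

[343,Mercury,-128]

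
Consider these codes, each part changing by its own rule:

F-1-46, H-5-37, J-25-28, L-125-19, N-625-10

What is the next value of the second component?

Second component: 1, 5, 25, 125, 625 → 3125 (×5 each step).

3125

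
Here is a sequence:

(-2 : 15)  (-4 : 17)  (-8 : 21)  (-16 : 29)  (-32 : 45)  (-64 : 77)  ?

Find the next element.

First entry: -2, -4, -8, -16, -32, -64 → -128 (×2 each step).
Second entry: together with the first entry always sums to 13; 15, 17, 21, 29, 45, 77 → 141.
Combining the parts gives (-128 : 141).

(-128 : 141)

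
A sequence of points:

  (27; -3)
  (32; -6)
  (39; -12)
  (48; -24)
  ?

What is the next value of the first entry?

First entry: differences are 5, 7, 9, … (increasing by 2 each time), so 27, 32, 39, 48 → 59.
Second entry: ×2 each step, so -3, -6, -12, -24 → -48.

59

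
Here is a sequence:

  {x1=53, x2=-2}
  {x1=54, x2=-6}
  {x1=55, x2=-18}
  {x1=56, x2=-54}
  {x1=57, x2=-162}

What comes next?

{x1=58, x2=-486}

X1 goes 53, 54, 55, 56, 57 → 58 (+1 each step).
X2 — ×3 each step: -2, -6, -18, -54, -162 → -486.
Putting it together: {x1=58, x2=-486}.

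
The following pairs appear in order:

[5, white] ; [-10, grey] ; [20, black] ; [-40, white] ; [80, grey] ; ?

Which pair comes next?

[-160, black]

First entry: ×(-2) each step; 5, -10, 20, -40, 80 → -160.
For the shade, repeats white → grey → black: white, grey, black, white, grey → black.
So the next pair is [-160, black].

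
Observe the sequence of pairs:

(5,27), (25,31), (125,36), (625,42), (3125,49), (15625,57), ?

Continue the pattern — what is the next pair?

First part: ×5 each step, so 5, 25, 125, 625, 3125, 15625 → 78125.
Second part: 27, 31, 36, 42, 49, 57 → 66 (differences are 4, 5, 6, … (increasing by 1 each time)).
Combining the parts gives (78125,66).

(78125,66)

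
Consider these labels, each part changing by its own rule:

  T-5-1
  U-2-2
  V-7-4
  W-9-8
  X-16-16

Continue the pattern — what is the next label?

Letter goes T, U, V, W, X → Y (letters move forward 1 place in the alphabet).
Second component goes 5, 2, 7, 9, 16 → 25 (each term is the sum of the two before it).
Third component: 1, 2, 4, 8, 16 → 32 (×2 each step).
Putting it together: Y-25-32.

Y-25-32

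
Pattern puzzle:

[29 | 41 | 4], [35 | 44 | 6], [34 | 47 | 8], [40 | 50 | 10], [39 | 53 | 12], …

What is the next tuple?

[45 | 56 | 14]

First coordinate goes 29, 35, 34, 40, 39 → 45 (alternating steps +6, −1, +6, −1, …).
For the second coordinate, +3 each step: 41, 44, 47, 50, 53 → 56.
Third coordinate: 4, 6, 8, 10, 12 → 14 (+2 each step).
Combining the parts gives [45 | 56 | 14].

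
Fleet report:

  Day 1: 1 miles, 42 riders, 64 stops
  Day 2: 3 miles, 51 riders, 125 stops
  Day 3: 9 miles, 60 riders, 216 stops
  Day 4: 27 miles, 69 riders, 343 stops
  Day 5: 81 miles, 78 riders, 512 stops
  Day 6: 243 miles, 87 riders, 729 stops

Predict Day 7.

729 miles, 96 riders, 1000 stops

Miles: ×3 each step; 1, 3, 9, 27, 81, 243 → 729.
For the riders, +9 each step: 42, 51, 60, 69, 78, 87 → 96.
Stops: perfect cubes: 4³, 5³, 6³, …; 64, 125, 216, 343, 512, 729 → 1000.
Combining the parts gives 729 miles, 96 riders, 1000 stops.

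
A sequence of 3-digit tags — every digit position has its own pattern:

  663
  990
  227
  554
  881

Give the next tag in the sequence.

First digit: +3 each step, mod 10; 6, 9, 2, 5, 8 → 1.
Second digit: +3 each step, mod 10; 6, 9, 2, 5, 8 → 1.
Third digit: −3 each step, mod 10, so 3, 0, 7, 4, 1 → 8.
So the next tag is 118.

118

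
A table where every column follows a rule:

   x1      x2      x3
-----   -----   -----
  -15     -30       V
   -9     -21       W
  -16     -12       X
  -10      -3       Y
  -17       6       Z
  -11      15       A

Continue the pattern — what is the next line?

Column x1: alternating steps +6, −7, +6, −7, …, so -15, -9, -16, -10, -17, -11 → -18.
Column x2 — +9 each step: -30, -21, -12, -3, 6, 15 → 24.
For the column x3, letters move forward 1 place in the alphabet, wrapping Z→A: V, W, X, Y, Z, A → B.
Putting it together: -18  24  B.

-18  24  B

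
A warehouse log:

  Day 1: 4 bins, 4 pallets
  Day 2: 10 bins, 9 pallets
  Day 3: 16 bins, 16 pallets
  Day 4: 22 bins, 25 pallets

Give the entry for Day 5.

For the bins, +6 each step: 4, 10, 16, 22 → 28.
Pallets — perfect squares: 2², 3², 4², …: 4, 9, 16, 25 → 36.
Putting it together: 28 bins, 36 pallets.

28 bins, 36 pallets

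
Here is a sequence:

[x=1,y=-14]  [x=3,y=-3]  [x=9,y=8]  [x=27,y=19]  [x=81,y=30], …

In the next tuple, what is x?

243

X goes 1, 3, 9, 27, 81 → 243 (×3 each step).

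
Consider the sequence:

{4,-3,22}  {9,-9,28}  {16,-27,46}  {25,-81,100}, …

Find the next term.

For the first slot, perfect squares: 2², 3², 4², …: 4, 9, 16, 25 → 36.
Second slot — ×3 each step: -3, -9, -27, -81 → -243.
Third slot goes 22, 28, 46, 100 → 262 (together with the second slot always sums to 19).
Combining the parts gives {36,-243,262}.

{36,-243,262}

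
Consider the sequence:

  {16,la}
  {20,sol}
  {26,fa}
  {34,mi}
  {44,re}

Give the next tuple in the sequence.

{56,do}

First component goes 16, 20, 26, 34, 44 → 56 (differences are 4, 6, 8, … (increasing by 2 each time)).
Note: runs backward through the solfège scale do→ti, so la, sol, fa, mi, re → do.
Putting it together: {56,do}.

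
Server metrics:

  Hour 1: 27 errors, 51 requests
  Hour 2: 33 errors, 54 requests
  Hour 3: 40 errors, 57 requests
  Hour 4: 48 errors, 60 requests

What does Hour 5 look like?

Errors: differences are 6, 7, 8, … (increasing by 1 each time), so 27, 33, 40, 48 → 57.
Requests: 51, 54, 57, 60 → 63 (+3 each step).
Combining the parts gives 57 errors, 63 requests.

57 errors, 63 requests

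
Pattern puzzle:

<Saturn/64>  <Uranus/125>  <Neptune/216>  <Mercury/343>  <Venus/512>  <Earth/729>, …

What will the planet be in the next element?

Planet: runs through the planets Mercury→Neptune; Saturn, Uranus, Neptune, Mercury, Venus, Earth → Mars.

Mars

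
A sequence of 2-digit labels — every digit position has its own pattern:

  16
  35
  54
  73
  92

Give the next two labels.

First digit: +2 each step, mod 10, so 1, 3, 5, 7, 9 → 1 → 3.
Second digit — −1 each step, mod 10: 6, 5, 4, 3, 2 → 1 → 0.
Putting the parts together: 11 and then 30.

11 then 30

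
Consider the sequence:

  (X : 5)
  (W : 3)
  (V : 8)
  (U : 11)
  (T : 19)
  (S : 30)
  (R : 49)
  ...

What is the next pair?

(Q : 79)

For the letter, letters move back 1 place in the alphabet: X, W, V, U, T, S, R → Q.
Second coordinate: 5, 3, 8, 11, 19, 30, 49 → 79 (each term is the sum of the two before it).
Putting it together: (Q : 79).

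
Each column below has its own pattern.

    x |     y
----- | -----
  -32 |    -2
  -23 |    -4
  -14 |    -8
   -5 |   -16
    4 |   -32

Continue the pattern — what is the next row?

13  -64

Column x goes -32, -23, -14, -5, 4 → 13 (+9 each step).
Column y: ×2 each step; -2, -4, -8, -16, -32 → -64.
Putting it together: 13  -64.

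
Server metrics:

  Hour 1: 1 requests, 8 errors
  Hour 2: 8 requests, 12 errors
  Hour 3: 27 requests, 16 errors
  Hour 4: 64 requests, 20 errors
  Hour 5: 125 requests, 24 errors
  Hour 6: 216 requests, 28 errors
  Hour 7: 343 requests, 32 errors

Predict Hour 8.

512 requests, 36 errors

Requests goes 1, 8, 27, 64, 125, 216, 343 → 512 (perfect cubes: 1³, 2³, 3³, …).
Errors: +4 each step; 8, 12, 16, 20, 24, 28, 32 → 36.
So the next record is 512 requests, 36 errors.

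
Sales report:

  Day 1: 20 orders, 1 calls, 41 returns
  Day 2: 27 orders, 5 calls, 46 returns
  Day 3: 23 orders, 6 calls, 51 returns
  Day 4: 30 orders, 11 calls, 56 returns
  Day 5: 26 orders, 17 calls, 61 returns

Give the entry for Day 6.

For the orders, alternating steps +7, −4, +7, −4, …: 20, 27, 23, 30, 26 → 33.
Calls: each term is the sum of the two before it, so 1, 5, 6, 11, 17 → 28.
For the returns, +5 each step: 41, 46, 51, 56, 61 → 66.
So the next row is 33 orders, 28 calls, 66 returns.

33 orders, 28 calls, 66 returns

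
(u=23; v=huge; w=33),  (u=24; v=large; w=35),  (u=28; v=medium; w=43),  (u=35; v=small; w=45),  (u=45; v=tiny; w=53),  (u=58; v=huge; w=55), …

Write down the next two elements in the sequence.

U: differences are 1, 4, 7, … (increasing by 3 each time), so 23, 24, 28, 35, 45, 58 → 74 → 93.
V — repeats huge → large → medium → small → tiny: huge, large, medium, small, tiny, huge → large → medium.
W: 33, 35, 43, 45, 53, 55 → 63 → 65 (alternating steps +2, +8, +2, +8, …).
So the next two elements are (u=74; v=large; w=63) and (u=93; v=medium; w=65).

(u=74; v=large; w=63), (u=93; v=medium; w=65)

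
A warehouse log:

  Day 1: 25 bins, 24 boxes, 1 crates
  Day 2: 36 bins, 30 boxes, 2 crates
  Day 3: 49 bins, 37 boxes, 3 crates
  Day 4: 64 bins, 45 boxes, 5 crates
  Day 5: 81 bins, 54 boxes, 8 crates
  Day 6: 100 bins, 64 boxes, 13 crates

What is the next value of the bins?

121

Bins: perfect squares: 5², 6², 7², …, so 25, 36, 49, 64, 81, 100 → 121.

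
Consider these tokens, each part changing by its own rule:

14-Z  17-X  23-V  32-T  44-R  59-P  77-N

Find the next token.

First component — differences are 3, 6, 9, … (increasing by 3 each time): 14, 17, 23, 32, 44, 59, 77 → 98.
Letter goes Z, X, V, T, R, P, N → L (letters move back 2 places in the alphabet).
Putting it together: 98-L.

98-L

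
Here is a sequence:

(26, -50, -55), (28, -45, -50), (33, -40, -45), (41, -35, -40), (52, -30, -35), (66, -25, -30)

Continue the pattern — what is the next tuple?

(83, -20, -25)

First part: differences are 2, 5, 8, … (increasing by 3 each time); 26, 28, 33, 41, 52, 66 → 83.
Second part goes -50, -45, -40, -35, -30, -25 → -20 (+5 each step).
Third part goes -55, -50, -45, -40, -35, -30 → -25 (+5 each step).
Putting it together: (83, -20, -25).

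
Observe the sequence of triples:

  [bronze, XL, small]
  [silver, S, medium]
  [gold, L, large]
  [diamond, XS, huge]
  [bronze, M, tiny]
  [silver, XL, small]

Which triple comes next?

Rank: repeats bronze → silver → gold → diamond, so bronze, silver, gold, diamond, bronze, silver → gold.
First size goes XL, S, L, XS, M, XL → S (repeats XL → S → L → XS → M).
Second size: small, medium, large, huge, tiny, small → medium (repeats small → medium → large → huge → tiny).
Putting it together: [gold, S, medium].

[gold, S, medium]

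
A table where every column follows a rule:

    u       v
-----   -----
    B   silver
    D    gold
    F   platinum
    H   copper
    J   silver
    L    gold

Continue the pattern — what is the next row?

Column u — letters move forward 2 places in the alphabet: B, D, F, H, J, L → N.
Column v goes silver, gold, platinum, copper, silver, gold → platinum (repeats silver → gold → platinum → copper).
Combining the parts gives N  platinum.

N  platinum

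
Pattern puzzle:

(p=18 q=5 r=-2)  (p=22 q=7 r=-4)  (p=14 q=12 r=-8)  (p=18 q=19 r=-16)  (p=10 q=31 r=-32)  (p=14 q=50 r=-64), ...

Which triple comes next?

(p=6 q=81 r=-128)

P — alternating steps +4, −8, +4, −8, …: 18, 22, 14, 18, 10, 14 → 6.
For the q, each term is the sum of the two before it: 5, 7, 12, 19, 31, 50 → 81.
R goes -2, -4, -8, -16, -32, -64 → -128 (×2 each step).
Combining the parts gives (p=6 q=81 r=-128).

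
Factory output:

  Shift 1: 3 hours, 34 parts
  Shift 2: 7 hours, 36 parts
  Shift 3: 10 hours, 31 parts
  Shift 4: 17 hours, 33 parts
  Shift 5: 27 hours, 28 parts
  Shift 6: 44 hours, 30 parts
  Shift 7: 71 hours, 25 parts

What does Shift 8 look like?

Hours: each term is the sum of the two before it, so 3, 7, 10, 17, 27, 44, 71 → 115.
Parts: 34, 36, 31, 33, 28, 30, 25 → 27 (alternating steps +2, −5, +2, −5, …).
Putting it together: 115 hours, 27 parts.

115 hours, 27 parts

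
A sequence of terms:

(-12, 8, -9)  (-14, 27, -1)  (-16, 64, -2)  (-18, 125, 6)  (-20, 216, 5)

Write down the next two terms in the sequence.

For the first value, −2 each step: -12, -14, -16, -18, -20 → -22 → -24.
Second value: perfect cubes: 2³, 3³, 4³, …; 8, 27, 64, 125, 216 → 343 → 512.
Third value: alternating steps +8, −1, +8, −1, …; -9, -1, -2, 6, 5 → 13 → 12.
Putting the parts together: (-22, 343, 13) and then (-24, 512, 12).

(-22, 343, 13), (-24, 512, 12)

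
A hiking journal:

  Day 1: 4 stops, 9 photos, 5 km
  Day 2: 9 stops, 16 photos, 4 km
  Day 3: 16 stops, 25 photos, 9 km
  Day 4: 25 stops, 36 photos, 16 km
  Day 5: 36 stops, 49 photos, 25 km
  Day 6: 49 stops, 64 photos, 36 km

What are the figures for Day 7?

Stops: perfect squares: 2², 3², 4², …, so 4, 9, 16, 25, 36, 49 → 64.
Photos: perfect squares: 3², 4², 5², …, so 9, 16, 25, 36, 49, 64 → 81.
Km: always the previous value of the stops, so 5, 4, 9, 16, 25, 36 → 49.
So the next line is 64 stops, 81 photos, 49 km.

64 stops, 81 photos, 49 km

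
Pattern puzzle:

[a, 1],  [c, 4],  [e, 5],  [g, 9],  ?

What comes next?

[i, 14]

Letter goes a, c, e, g → i (letters move forward 2 places in the alphabet).
For the second component, each term is the sum of the two before it: 1, 4, 5, 9 → 14.
Putting it together: [i, 14].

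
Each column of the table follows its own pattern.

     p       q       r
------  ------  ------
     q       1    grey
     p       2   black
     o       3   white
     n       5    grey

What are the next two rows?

Column p: q, p, o, n → m → l (letters move back 1 place in the alphabet).
Column q — each term is the sum of the two before it: 1, 2, 3, 5 → 8 → 13.
Column r — repeats grey → black → white: grey, black, white, grey → black → white.
Putting the parts together: m  8  black and then l  13  white.

m  8  black; l  13  white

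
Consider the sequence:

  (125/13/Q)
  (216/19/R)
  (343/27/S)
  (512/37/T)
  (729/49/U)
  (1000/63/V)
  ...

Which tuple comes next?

First entry: 125, 216, 343, 512, 729, 1000 → 1331 (perfect cubes: 5³, 6³, 7³, …).
For the second entry, differences are 6, 8, 10, … (increasing by 2 each time): 13, 19, 27, 37, 49, 63 → 79.
Letter: letters move forward 1 place in the alphabet, so Q, R, S, T, U, V → W.
Combining the parts gives (1331/79/W).

(1331/79/W)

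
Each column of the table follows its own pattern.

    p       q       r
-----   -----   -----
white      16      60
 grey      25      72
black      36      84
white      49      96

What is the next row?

grey  64  108

Column p: white, grey, black, white → grey (repeats white → grey → black).
Column q: perfect squares: 4², 5², 6², …, so 16, 25, 36, 49 → 64.
Column r: +12 each step, so 60, 72, 84, 96 → 108.
Combining the parts gives grey  64  108.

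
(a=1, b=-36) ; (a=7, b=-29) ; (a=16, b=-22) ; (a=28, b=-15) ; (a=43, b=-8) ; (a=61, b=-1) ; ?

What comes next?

(a=82, b=6)

A: 1, 7, 16, 28, 43, 61 → 82 (differences are 6, 9, 12, … (increasing by 3 each time)).
For the b, +7 each step: -36, -29, -22, -15, -8, -1 → 6.
Putting it together: (a=82, b=6).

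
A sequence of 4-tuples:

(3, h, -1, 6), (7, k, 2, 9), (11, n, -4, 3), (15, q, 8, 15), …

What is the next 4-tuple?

First value — +4 each step: 3, 7, 11, 15 → 19.
Letter: letters move forward 3 places in the alphabet, so h, k, n, q → t.
Third value: ×(-2) each step; -1, 2, -4, 8 → -16.
Fourth value: 6, 9, 3, 15 → -9 (always 7 more than the third value).
Putting it together: (19, t, -16, -9).

(19, t, -16, -9)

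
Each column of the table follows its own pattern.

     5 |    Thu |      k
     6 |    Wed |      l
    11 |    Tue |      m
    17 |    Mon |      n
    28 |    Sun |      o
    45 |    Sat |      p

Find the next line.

73  Fri  q

First component — each term is the sum of the two before it: 5, 6, 11, 17, 28, 45 → 73.
Day: runs backward through the weekdays Mon→Sun, so Thu, Wed, Tue, Mon, Sun, Sat → Fri.
Letter: letters move forward 1 place in the alphabet, so k, l, m, n, o, p → q.
Putting it together: 73  Fri  q.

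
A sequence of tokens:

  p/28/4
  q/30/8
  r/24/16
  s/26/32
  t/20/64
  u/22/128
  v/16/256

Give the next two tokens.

w/18/512 then x/12/1024

Letter — letters move forward 1 place in the alphabet: p, q, r, s, t, u, v → w → x.
Second component: 28, 30, 24, 26, 20, 22, 16 → 18 → 12 (alternating steps +2, −6, +2, −6, …).
For the third component, ×2 each step: 4, 8, 16, 32, 64, 128, 256 → 512 → 1024.
So the next two tokens are w/18/512 and x/12/1024.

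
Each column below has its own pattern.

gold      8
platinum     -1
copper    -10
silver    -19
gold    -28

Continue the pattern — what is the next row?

Metal: repeats gold → platinum → copper → silver; gold, platinum, copper, silver, gold → platinum.
Second component — −9 each step: 8, -1, -10, -19, -28 → -37.
Combining the parts gives platinum  -37.

platinum  -37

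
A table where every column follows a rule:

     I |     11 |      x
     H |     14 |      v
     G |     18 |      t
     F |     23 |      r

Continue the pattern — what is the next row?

First letter: I, H, G, F → E (letters move back 1 place in the alphabet).
For the second component, differences are 3, 4, 5, … (increasing by 1 each time): 11, 14, 18, 23 → 29.
For the second letter, letters move back 2 places in the alphabet: x, v, t, r → p.
So the next row is E  29  p.

E  29  p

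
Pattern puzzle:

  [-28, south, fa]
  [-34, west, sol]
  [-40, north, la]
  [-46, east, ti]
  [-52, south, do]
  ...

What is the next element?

[-58, west, re]

First value: −6 each step; -28, -34, -40, -46, -52 → -58.
Direction: repeats south → west → north → east; south, west, north, east, south → west.
Note: fa, sol, la, ti, do → re (runs through the solfège scale do→ti).
Combining the parts gives [-58, west, re].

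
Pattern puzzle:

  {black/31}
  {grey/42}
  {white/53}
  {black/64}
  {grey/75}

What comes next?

{white/86}

Shade: black, grey, white, black, grey → white (repeats black → grey → white).
Second entry — +11 each step: 31, 42, 53, 64, 75 → 86.
So the next point is {white/86}.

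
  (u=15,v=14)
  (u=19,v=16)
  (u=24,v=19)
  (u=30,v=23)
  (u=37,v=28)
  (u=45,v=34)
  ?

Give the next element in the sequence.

U: 15, 19, 24, 30, 37, 45 → 54 (differences are 4, 5, 6, … (increasing by 1 each time)).
V goes 14, 16, 19, 23, 28, 34 → 41 (differences are 2, 3, 4, … (increasing by 1 each time)).
So the next element is (u=54,v=41).

(u=54,v=41)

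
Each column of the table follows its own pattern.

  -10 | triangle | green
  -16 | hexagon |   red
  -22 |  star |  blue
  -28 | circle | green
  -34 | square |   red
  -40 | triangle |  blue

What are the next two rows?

First component: −6 each step; -10, -16, -22, -28, -34, -40 → -46 → -52.
Shape: repeats triangle → hexagon → star → circle → square, so triangle, hexagon, star, circle, square, triangle → hexagon → star.
Colour — repeats green → red → blue: green, red, blue, green, red, blue → green → red.
Putting the parts together: -46  hexagon  green and then -52  star  red.

-46  hexagon  green; -52  star  red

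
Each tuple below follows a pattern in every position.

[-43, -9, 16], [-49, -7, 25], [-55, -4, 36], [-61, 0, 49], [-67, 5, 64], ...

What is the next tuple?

First part: −6 each step; -43, -49, -55, -61, -67 → -73.
Second part goes -9, -7, -4, 0, 5 → 11 (differences are 2, 3, 4, … (increasing by 1 each time)).
Third part goes 16, 25, 36, 49, 64 → 81 (perfect squares: 4², 5², 6², …).
Combining the parts gives [-73, 11, 81].

[-73, 11, 81]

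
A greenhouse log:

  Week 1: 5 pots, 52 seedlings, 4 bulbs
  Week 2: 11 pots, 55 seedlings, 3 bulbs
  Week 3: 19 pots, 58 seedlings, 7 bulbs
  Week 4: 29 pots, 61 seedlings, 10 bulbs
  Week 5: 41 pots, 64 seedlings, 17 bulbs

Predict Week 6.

For the pots, differences are 6, 8, 10, … (increasing by 2 each time): 5, 11, 19, 29, 41 → 55.
Seedlings: +3 each step; 52, 55, 58, 61, 64 → 67.
For the bulbs, each term is the sum of the two before it: 4, 3, 7, 10, 17 → 27.
Combining the parts gives 55 pots, 67 seedlings, 27 bulbs.

55 pots, 67 seedlings, 27 bulbs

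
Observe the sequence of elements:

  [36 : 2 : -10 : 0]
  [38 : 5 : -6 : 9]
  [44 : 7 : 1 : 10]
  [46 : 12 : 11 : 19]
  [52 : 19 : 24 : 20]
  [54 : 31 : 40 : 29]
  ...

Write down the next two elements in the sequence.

First value — alternating steps +2, +6, +2, +6, …: 36, 38, 44, 46, 52, 54 → 60 → 62.
Second value: each term is the sum of the two before it, so 2, 5, 7, 12, 19, 31 → 50 → 81.
For the third value, differences are 4, 7, 10, … (increasing by 3 each time): -10, -6, 1, 11, 24, 40 → 59 → 81.
For the fourth value, alternating steps +9, +1, +9, +1, …: 0, 9, 10, 19, 20, 29 → 30 → 39.
So the next two elements are [60 : 50 : 59 : 30] and [62 : 81 : 81 : 39].

[60 : 50 : 59 : 30], [62 : 81 : 81 : 39]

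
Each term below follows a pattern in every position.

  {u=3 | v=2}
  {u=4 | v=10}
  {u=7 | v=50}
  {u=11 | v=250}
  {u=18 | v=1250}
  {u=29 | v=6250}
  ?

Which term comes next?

U: each term is the sum of the two before it, so 3, 4, 7, 11, 18, 29 → 47.
V: ×5 each step, so 2, 10, 50, 250, 1250, 6250 → 31250.
Putting it together: {u=47 | v=31250}.

{u=47 | v=31250}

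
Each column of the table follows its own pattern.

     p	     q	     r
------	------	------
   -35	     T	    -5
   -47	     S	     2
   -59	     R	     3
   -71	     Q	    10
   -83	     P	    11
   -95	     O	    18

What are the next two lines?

-107  N  19; -119  M  26

Column p: -35, -47, -59, -71, -83, -95 → -107 → -119 (−12 each step).
Column q — letters move back 1 place in the alphabet: T, S, R, Q, P, O → N → M.
Column r: alternating steps +7, +1, +7, +1, …, so -5, 2, 3, 10, 11, 18 → 19 → 26.
Putting the parts together: -107  N  19 and then -119  M  26.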